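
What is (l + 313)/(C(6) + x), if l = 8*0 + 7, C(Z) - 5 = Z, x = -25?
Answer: -160/7 ≈ -22.857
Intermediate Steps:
C(Z) = 5 + Z
l = 7 (l = 0 + 7 = 7)
(l + 313)/(C(6) + x) = (7 + 313)/((5 + 6) - 25) = 320/(11 - 25) = 320/(-14) = 320*(-1/14) = -160/7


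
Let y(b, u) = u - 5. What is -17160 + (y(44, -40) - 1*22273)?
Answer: -39478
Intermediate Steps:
y(b, u) = -5 + u
-17160 + (y(44, -40) - 1*22273) = -17160 + ((-5 - 40) - 1*22273) = -17160 + (-45 - 22273) = -17160 - 22318 = -39478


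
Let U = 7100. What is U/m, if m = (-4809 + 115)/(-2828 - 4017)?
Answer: 24299750/2347 ≈ 10354.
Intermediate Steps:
m = 4694/6845 (m = -4694/(-6845) = -4694*(-1/6845) = 4694/6845 ≈ 0.68576)
U/m = 7100/(4694/6845) = 7100*(6845/4694) = 24299750/2347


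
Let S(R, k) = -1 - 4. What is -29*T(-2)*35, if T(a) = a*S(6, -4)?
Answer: -10150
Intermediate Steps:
S(R, k) = -5
T(a) = -5*a (T(a) = a*(-5) = -5*a)
-29*T(-2)*35 = -(-145)*(-2)*35 = -29*10*35 = -290*35 = -10150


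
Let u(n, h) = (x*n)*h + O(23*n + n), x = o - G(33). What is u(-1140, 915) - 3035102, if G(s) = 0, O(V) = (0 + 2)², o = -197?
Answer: 202455602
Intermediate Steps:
O(V) = 4 (O(V) = 2² = 4)
x = -197 (x = -197 - 1*0 = -197 + 0 = -197)
u(n, h) = 4 - 197*h*n (u(n, h) = (-197*n)*h + 4 = -197*h*n + 4 = 4 - 197*h*n)
u(-1140, 915) - 3035102 = (4 - 197*915*(-1140)) - 3035102 = (4 + 205490700) - 3035102 = 205490704 - 3035102 = 202455602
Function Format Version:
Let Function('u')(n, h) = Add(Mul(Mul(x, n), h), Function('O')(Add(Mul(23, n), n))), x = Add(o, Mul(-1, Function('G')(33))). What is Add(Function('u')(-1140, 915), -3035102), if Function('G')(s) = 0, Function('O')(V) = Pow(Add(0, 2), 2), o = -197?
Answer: 202455602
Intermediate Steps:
Function('O')(V) = 4 (Function('O')(V) = Pow(2, 2) = 4)
x = -197 (x = Add(-197, Mul(-1, 0)) = Add(-197, 0) = -197)
Function('u')(n, h) = Add(4, Mul(-197, h, n)) (Function('u')(n, h) = Add(Mul(Mul(-197, n), h), 4) = Add(Mul(-197, h, n), 4) = Add(4, Mul(-197, h, n)))
Add(Function('u')(-1140, 915), -3035102) = Add(Add(4, Mul(-197, 915, -1140)), -3035102) = Add(Add(4, 205490700), -3035102) = Add(205490704, -3035102) = 202455602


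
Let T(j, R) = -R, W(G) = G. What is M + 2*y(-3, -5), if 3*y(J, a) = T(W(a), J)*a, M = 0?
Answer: -10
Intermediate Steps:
y(J, a) = -J*a/3 (y(J, a) = ((-J)*a)/3 = (-J*a)/3 = -J*a/3)
M + 2*y(-3, -5) = 0 + 2*(-1/3*(-3)*(-5)) = 0 + 2*(-5) = 0 - 10 = -10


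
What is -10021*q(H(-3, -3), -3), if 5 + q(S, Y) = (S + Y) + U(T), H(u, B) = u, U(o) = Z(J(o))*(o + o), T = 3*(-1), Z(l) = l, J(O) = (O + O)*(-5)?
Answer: 1914011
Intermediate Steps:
J(O) = -10*O (J(O) = (2*O)*(-5) = -10*O)
T = -3
U(o) = -20*o² (U(o) = (-10*o)*(o + o) = (-10*o)*(2*o) = -20*o²)
q(S, Y) = -185 + S + Y (q(S, Y) = -5 + ((S + Y) - 20*(-3)²) = -5 + ((S + Y) - 20*9) = -5 + ((S + Y) - 180) = -5 + (-180 + S + Y) = -185 + S + Y)
-10021*q(H(-3, -3), -3) = -10021*(-185 - 3 - 3) = -10021*(-191) = 1914011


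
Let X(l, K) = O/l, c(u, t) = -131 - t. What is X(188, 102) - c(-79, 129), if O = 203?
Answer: 49083/188 ≈ 261.08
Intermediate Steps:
X(l, K) = 203/l
X(188, 102) - c(-79, 129) = 203/188 - (-131 - 1*129) = 203*(1/188) - (-131 - 129) = 203/188 - 1*(-260) = 203/188 + 260 = 49083/188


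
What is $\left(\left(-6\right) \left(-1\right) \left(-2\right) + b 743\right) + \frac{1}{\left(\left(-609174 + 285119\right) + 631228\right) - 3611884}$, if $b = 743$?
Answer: $\frac{1824322746306}{3304711} \approx 5.5204 \cdot 10^{5}$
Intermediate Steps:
$\left(\left(-6\right) \left(-1\right) \left(-2\right) + b 743\right) + \frac{1}{\left(\left(-609174 + 285119\right) + 631228\right) - 3611884} = \left(\left(-6\right) \left(-1\right) \left(-2\right) + 743 \cdot 743\right) + \frac{1}{\left(\left(-609174 + 285119\right) + 631228\right) - 3611884} = \left(6 \left(-2\right) + 552049\right) + \frac{1}{\left(-324055 + 631228\right) - 3611884} = \left(-12 + 552049\right) + \frac{1}{307173 - 3611884} = 552037 + \frac{1}{-3304711} = 552037 - \frac{1}{3304711} = \frac{1824322746306}{3304711}$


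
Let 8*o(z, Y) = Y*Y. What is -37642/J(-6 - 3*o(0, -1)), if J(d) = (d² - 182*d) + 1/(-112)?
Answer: -16863616/537995 ≈ -31.345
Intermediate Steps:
o(z, Y) = Y²/8 (o(z, Y) = (Y*Y)/8 = Y²/8)
J(d) = -1/112 + d² - 182*d (J(d) = (d² - 182*d) - 1/112 = -1/112 + d² - 182*d)
-37642/J(-6 - 3*o(0, -1)) = -37642/(-1/112 + (-6 - 3*(-1)²/8)² - 182*(-6 - 3*(-1)²/8)) = -37642/(-1/112 + (-6 - 3/8)² - 182*(-6 - 3/8)) = -37642/(-1/112 + (-51/8)² - 182*(-51/8)) = -37642/(-1/112 + 2601/64 + 4641/4) = -37642/537995/448 = -37642*448/537995 = -16863616/537995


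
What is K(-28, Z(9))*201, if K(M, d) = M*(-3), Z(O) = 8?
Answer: 16884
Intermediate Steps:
K(M, d) = -3*M
K(-28, Z(9))*201 = -3*(-28)*201 = 84*201 = 16884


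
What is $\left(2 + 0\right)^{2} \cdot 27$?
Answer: $108$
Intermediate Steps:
$\left(2 + 0\right)^{2} \cdot 27 = 2^{2} \cdot 27 = 4 \cdot 27 = 108$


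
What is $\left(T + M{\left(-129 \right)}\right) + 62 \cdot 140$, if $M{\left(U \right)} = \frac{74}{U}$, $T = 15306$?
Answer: $\frac{3094120}{129} \approx 23985.0$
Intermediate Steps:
$\left(T + M{\left(-129 \right)}\right) + 62 \cdot 140 = \left(15306 + \frac{74}{-129}\right) + 62 \cdot 140 = \left(15306 + 74 \left(- \frac{1}{129}\right)\right) + 8680 = \left(15306 - \frac{74}{129}\right) + 8680 = \frac{1974400}{129} + 8680 = \frac{3094120}{129}$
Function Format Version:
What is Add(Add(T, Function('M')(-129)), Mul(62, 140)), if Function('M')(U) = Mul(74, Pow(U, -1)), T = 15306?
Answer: Rational(3094120, 129) ≈ 23985.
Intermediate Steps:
Add(Add(T, Function('M')(-129)), Mul(62, 140)) = Add(Add(15306, Mul(74, Pow(-129, -1))), Mul(62, 140)) = Add(Add(15306, Mul(74, Rational(-1, 129))), 8680) = Add(Add(15306, Rational(-74, 129)), 8680) = Add(Rational(1974400, 129), 8680) = Rational(3094120, 129)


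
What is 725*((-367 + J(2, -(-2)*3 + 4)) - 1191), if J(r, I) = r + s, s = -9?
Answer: -1134625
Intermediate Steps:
J(r, I) = -9 + r (J(r, I) = r - 9 = -9 + r)
725*((-367 + J(2, -(-2)*3 + 4)) - 1191) = 725*((-367 + (-9 + 2)) - 1191) = 725*((-367 - 7) - 1191) = 725*(-374 - 1191) = 725*(-1565) = -1134625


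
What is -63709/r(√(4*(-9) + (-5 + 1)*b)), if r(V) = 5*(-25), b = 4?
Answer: 63709/125 ≈ 509.67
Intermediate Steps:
r(V) = -125
-63709/r(√(4*(-9) + (-5 + 1)*b)) = -63709/(-125) = -63709*(-1/125) = 63709/125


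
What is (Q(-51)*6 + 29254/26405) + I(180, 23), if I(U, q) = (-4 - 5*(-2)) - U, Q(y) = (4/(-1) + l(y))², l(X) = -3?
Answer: 3197854/26405 ≈ 121.11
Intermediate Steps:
Q(y) = 49 (Q(y) = (4/(-1) - 3)² = (4*(-1) - 3)² = (-4 - 3)² = (-7)² = 49)
I(U, q) = 6 - U (I(U, q) = (-4 + 10) - U = 6 - U)
(Q(-51)*6 + 29254/26405) + I(180, 23) = (49*6 + 29254/26405) + (6 - 1*180) = (294 + 29254*(1/26405)) + (6 - 180) = (294 + 29254/26405) - 174 = 7792324/26405 - 174 = 3197854/26405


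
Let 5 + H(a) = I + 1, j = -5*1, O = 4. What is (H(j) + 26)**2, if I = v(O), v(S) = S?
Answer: 676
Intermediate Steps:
I = 4
j = -5
H(a) = 0 (H(a) = -5 + (4 + 1) = -5 + 5 = 0)
(H(j) + 26)**2 = (0 + 26)**2 = 26**2 = 676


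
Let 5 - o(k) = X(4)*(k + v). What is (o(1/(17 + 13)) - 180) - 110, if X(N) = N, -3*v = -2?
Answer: -1439/5 ≈ -287.80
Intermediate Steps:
v = 2/3 (v = -1/3*(-2) = 2/3 ≈ 0.66667)
o(k) = 7/3 - 4*k (o(k) = 5 - 4*(k + 2/3) = 5 - 4*(2/3 + k) = 5 - (8/3 + 4*k) = 5 + (-8/3 - 4*k) = 7/3 - 4*k)
(o(1/(17 + 13)) - 180) - 110 = ((7/3 - 4/(17 + 13)) - 180) - 110 = ((7/3 - 4/30) - 180) - 110 = ((7/3 - 4*1/30) - 180) - 110 = ((7/3 - 2/15) - 180) - 110 = (11/5 - 180) - 110 = -889/5 - 110 = -1439/5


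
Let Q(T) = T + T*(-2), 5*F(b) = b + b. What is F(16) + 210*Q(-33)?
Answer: 34682/5 ≈ 6936.4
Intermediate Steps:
F(b) = 2*b/5 (F(b) = (b + b)/5 = (2*b)/5 = 2*b/5)
Q(T) = -T (Q(T) = T - 2*T = -T)
F(16) + 210*Q(-33) = (⅖)*16 + 210*(-1*(-33)) = 32/5 + 210*33 = 32/5 + 6930 = 34682/5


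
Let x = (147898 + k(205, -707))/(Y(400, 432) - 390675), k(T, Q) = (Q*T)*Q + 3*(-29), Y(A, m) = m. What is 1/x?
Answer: -390243/102616856 ≈ -0.0038029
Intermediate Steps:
k(T, Q) = -87 + T*Q**2 (k(T, Q) = T*Q**2 - 87 = -87 + T*Q**2)
x = -102616856/390243 (x = (147898 + (-87 + 205*(-707)**2))/(432 - 390675) = (147898 + (-87 + 205*499849))/(-390243) = (147898 + (-87 + 102469045))*(-1/390243) = (147898 + 102468958)*(-1/390243) = 102616856*(-1/390243) = -102616856/390243 ≈ -262.96)
1/x = 1/(-102616856/390243) = -390243/102616856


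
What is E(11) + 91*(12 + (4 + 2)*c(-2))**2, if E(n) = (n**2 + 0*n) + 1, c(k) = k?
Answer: 122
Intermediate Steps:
E(n) = 1 + n**2 (E(n) = (n**2 + 0) + 1 = n**2 + 1 = 1 + n**2)
E(11) + 91*(12 + (4 + 2)*c(-2))**2 = (1 + 11**2) + 91*(12 + (4 + 2)*(-2))**2 = (1 + 121) + 91*(12 + 6*(-2))**2 = 122 + 91*(12 - 12)**2 = 122 + 91*0**2 = 122 + 91*0 = 122 + 0 = 122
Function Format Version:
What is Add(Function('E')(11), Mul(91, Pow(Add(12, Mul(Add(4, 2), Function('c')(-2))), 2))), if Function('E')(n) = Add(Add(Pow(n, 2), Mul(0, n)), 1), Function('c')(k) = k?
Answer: 122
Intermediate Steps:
Function('E')(n) = Add(1, Pow(n, 2)) (Function('E')(n) = Add(Add(Pow(n, 2), 0), 1) = Add(Pow(n, 2), 1) = Add(1, Pow(n, 2)))
Add(Function('E')(11), Mul(91, Pow(Add(12, Mul(Add(4, 2), Function('c')(-2))), 2))) = Add(Add(1, Pow(11, 2)), Mul(91, Pow(Add(12, Mul(Add(4, 2), -2)), 2))) = Add(Add(1, 121), Mul(91, Pow(Add(12, Mul(6, -2)), 2))) = Add(122, Mul(91, Pow(Add(12, -12), 2))) = Add(122, Mul(91, Pow(0, 2))) = Add(122, Mul(91, 0)) = Add(122, 0) = 122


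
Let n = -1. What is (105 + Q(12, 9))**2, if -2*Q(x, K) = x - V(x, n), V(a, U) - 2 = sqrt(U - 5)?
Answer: (200 + I*sqrt(6))**2/4 ≈ 9998.5 + 244.95*I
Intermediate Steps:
V(a, U) = 2 + sqrt(-5 + U) (V(a, U) = 2 + sqrt(U - 5) = 2 + sqrt(-5 + U))
Q(x, K) = 1 - x/2 + I*sqrt(6)/2 (Q(x, K) = -(x - (2 + sqrt(-5 - 1)))/2 = -(x - (2 + sqrt(-6)))/2 = -(x - (2 + I*sqrt(6)))/2 = -(x + (-2 - I*sqrt(6)))/2 = -(-2 + x - I*sqrt(6))/2 = 1 - x/2 + I*sqrt(6)/2)
(105 + Q(12, 9))**2 = (105 + (1 - 1/2*12 + I*sqrt(6)/2))**2 = (105 + (1 - 6 + I*sqrt(6)/2))**2 = (105 + (-5 + I*sqrt(6)/2))**2 = (100 + I*sqrt(6)/2)**2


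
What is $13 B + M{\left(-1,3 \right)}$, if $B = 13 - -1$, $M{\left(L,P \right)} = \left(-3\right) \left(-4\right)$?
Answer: $194$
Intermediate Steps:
$M{\left(L,P \right)} = 12$
$B = 14$ ($B = 13 + 1 = 14$)
$13 B + M{\left(-1,3 \right)} = 13 \cdot 14 + 12 = 182 + 12 = 194$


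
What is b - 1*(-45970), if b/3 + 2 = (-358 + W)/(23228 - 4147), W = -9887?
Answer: 877008349/19081 ≈ 45962.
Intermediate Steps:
b = -145221/19081 (b = -6 + 3*((-358 - 9887)/(23228 - 4147)) = -6 + 3*(-10245/19081) = -6 - 30735/19081 = -145221/19081 ≈ -7.6108)
b - 1*(-45970) = -145221/19081 - 1*(-45970) = -145221/19081 + 45970 = 877008349/19081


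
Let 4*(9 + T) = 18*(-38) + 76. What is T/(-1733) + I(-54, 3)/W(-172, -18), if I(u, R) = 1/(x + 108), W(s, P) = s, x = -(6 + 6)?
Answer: 2656699/28615296 ≈ 0.092842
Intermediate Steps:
x = -12 (x = -1*12 = -12)
T = -161 (T = -9 + (18*(-38) + 76)/4 = -9 + (-684 + 76)/4 = -9 + (¼)*(-608) = -9 - 152 = -161)
I(u, R) = 1/96 (I(u, R) = 1/(-12 + 108) = 1/96)
T/(-1733) + I(-54, 3)/W(-172, -18) = -161/(-1733) + (1/96)/(-172) = -161*(-1/1733) + (1/96)*(-1/172) = 161/1733 - 1/16512 = 2656699/28615296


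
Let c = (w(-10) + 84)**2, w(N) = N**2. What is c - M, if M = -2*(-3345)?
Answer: 27166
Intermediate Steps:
M = 6690
c = 33856 (c = ((-10)**2 + 84)**2 = (100 + 84)**2 = 184**2 = 33856)
c - M = 33856 - 1*6690 = 33856 - 6690 = 27166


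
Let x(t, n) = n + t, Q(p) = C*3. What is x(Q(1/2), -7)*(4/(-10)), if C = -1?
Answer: 4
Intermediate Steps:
Q(p) = -3 (Q(p) = -1*3 = -3)
x(Q(1/2), -7)*(4/(-10)) = (-7 - 3)*(4/(-10)) = -40*(-1)/10 = -10*(-⅖) = 4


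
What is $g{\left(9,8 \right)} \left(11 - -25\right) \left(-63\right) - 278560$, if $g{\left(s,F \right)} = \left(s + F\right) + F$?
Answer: $-335260$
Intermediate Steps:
$g{\left(s,F \right)} = s + 2 F$ ($g{\left(s,F \right)} = \left(F + s\right) + F = s + 2 F$)
$g{\left(9,8 \right)} \left(11 - -25\right) \left(-63\right) - 278560 = \left(9 + 2 \cdot 8\right) \left(11 - -25\right) \left(-63\right) - 278560 = \left(9 + 16\right) \left(11 + 25\right) \left(-63\right) - 278560 = 25 \cdot 36 \left(-63\right) - 278560 = 900 \left(-63\right) - 278560 = -56700 - 278560 = -335260$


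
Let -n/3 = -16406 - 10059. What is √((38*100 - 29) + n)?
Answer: √83166 ≈ 288.39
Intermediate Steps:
n = 79395 (n = -3*(-16406 - 10059) = -3*(-26465) = 79395)
√((38*100 - 29) + n) = √((38*100 - 29) + 79395) = √((3800 - 29) + 79395) = √(3771 + 79395) = √83166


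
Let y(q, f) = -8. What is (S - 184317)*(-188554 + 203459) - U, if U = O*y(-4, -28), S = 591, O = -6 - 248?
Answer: -2738438062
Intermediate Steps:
O = -254
U = 2032 (U = -254*(-8) = 2032)
(S - 184317)*(-188554 + 203459) - U = (591 - 184317)*(-188554 + 203459) - 1*2032 = -183726*14905 - 2032 = -2738436030 - 2032 = -2738438062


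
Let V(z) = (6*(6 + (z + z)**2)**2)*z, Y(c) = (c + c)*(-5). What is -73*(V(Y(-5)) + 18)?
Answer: -2192628789714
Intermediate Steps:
Y(c) = -10*c (Y(c) = (2*c)*(-5) = -10*c)
V(z) = 6*z*(6 + 4*z**2)**2 (V(z) = (6*(6 + (2*z)**2)**2)*z = (6*(6 + 4*z**2)**2)*z = 6*z*(6 + 4*z**2)**2)
-73*(V(Y(-5)) + 18) = -73*(24*(-10*(-5))*(3 + 2*(-10*(-5))**2)**2 + 18) = -73*(24*50*(3 + 2*50**2)**2 + 18) = -73*(24*50*(3 + 2*2500)**2 + 18) = -73*(24*50*(3 + 5000)**2 + 18) = -73*(24*50*5003**2 + 18) = -73*(24*50*25030009 + 18) = -73*(30036010800 + 18) = -73*30036010818 = -2192628789714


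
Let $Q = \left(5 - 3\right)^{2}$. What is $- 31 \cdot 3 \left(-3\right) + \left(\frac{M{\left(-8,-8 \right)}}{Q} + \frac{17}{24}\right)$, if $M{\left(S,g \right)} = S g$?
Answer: $\frac{7097}{24} \approx 295.71$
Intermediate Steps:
$Q = 4$ ($Q = 2^{2} = 4$)
$- 31 \cdot 3 \left(-3\right) + \left(\frac{M{\left(-8,-8 \right)}}{Q} + \frac{17}{24}\right) = - 31 \cdot 3 \left(-3\right) + \left(\frac{\left(-8\right) \left(-8\right)}{4} + \frac{17}{24}\right) = \left(-31\right) \left(-9\right) + \left(64 \cdot \frac{1}{4} + 17 \cdot \frac{1}{24}\right) = 279 + \left(16 + \frac{17}{24}\right) = 279 + \frac{401}{24} = \frac{7097}{24}$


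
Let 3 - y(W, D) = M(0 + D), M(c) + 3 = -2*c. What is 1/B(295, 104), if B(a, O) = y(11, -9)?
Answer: -1/12 ≈ -0.083333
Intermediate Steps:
M(c) = -3 - 2*c
y(W, D) = 6 + 2*D (y(W, D) = 3 - (-3 - 2*(0 + D)) = 3 - (-3 - 2*D) = 3 + (3 + 2*D) = 6 + 2*D)
B(a, O) = -12 (B(a, O) = 6 + 2*(-9) = 6 - 18 = -12)
1/B(295, 104) = 1/(-12) = -1/12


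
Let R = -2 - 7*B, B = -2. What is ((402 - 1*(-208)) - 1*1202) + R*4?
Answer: -544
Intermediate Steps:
R = 12 (R = -2 - 7*(-2) = -2 + 14 = 12)
((402 - 1*(-208)) - 1*1202) + R*4 = ((402 - 1*(-208)) - 1*1202) + 12*4 = ((402 + 208) - 1202) + 48 = (610 - 1202) + 48 = -592 + 48 = -544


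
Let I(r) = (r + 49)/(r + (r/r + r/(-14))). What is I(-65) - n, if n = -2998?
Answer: 2491562/831 ≈ 2998.3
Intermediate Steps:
I(r) = (49 + r)/(1 + 13*r/14) (I(r) = (49 + r)/(r + (1 + r*(-1/14))) = (49 + r)/(r + (1 - r/14)) = (49 + r)/(1 + 13*r/14))
I(-65) - n = 14*(49 - 65)/(14 + 13*(-65)) - 1*(-2998) = 14*(-16)/(14 - 845) + 2998 = 14*(-16)/(-831) + 2998 = 14*(-1/831)*(-16) + 2998 = 224/831 + 2998 = 2491562/831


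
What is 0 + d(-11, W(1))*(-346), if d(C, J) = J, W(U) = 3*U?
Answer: -1038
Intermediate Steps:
0 + d(-11, W(1))*(-346) = 0 + (3*1)*(-346) = 0 + 3*(-346) = 0 - 1038 = -1038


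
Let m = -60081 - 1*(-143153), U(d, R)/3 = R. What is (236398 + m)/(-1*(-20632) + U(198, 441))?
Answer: 63894/4391 ≈ 14.551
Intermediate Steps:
U(d, R) = 3*R
m = 83072 (m = -60081 + 143153 = 83072)
(236398 + m)/(-1*(-20632) + U(198, 441)) = (236398 + 83072)/(-1*(-20632) + 3*441) = 319470/(20632 + 1323) = 319470/21955 = 319470*(1/21955) = 63894/4391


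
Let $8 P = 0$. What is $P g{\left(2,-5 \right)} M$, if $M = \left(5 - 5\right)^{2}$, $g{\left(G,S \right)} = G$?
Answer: $0$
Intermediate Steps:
$P = 0$ ($P = \frac{1}{8} \cdot 0 = 0$)
$M = 0$ ($M = 0^{2} = 0$)
$P g{\left(2,-5 \right)} M = 0 \cdot 2 \cdot 0 = 0 \cdot 0 = 0$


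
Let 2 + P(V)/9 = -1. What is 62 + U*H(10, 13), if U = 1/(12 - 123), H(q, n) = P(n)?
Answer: 2303/37 ≈ 62.243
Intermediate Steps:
P(V) = -27 (P(V) = -18 + 9*(-1) = -18 - 9 = -27)
H(q, n) = -27
U = -1/111 (U = 1/(-111) = -1/111 ≈ -0.0090090)
62 + U*H(10, 13) = 62 - 1/111*(-27) = 62 + 9/37 = 2303/37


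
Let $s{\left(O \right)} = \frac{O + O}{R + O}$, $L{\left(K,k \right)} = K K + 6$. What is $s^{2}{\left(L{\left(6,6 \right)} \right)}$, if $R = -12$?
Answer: $\frac{196}{25} \approx 7.84$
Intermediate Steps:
$L{\left(K,k \right)} = 6 + K^{2}$ ($L{\left(K,k \right)} = K^{2} + 6 = 6 + K^{2}$)
$s{\left(O \right)} = \frac{2 O}{-12 + O}$ ($s{\left(O \right)} = \frac{O + O}{-12 + O} = \frac{2 O}{-12 + O}$)
$s^{2}{\left(L{\left(6,6 \right)} \right)} = \left(\frac{2 \left(6 + 6^{2}\right)}{-12 + \left(6 + 6^{2}\right)}\right)^{2} = \left(\frac{2 \left(6 + 36\right)}{-12 + \left(6 + 36\right)}\right)^{2} = \left(2 \cdot 42 \frac{1}{-12 + 42}\right)^{2} = \left(2 \cdot 42 \cdot \frac{1}{30}\right)^{2} = \left(\frac{14}{5}\right)^{2} = \frac{196}{25}$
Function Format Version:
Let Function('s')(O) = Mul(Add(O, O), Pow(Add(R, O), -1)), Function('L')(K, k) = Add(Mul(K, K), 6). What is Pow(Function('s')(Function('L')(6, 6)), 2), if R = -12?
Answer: Rational(196, 25) ≈ 7.8400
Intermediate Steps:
Function('L')(K, k) = Add(6, Pow(K, 2)) (Function('L')(K, k) = Add(Pow(K, 2), 6) = Add(6, Pow(K, 2)))
Function('s')(O) = Mul(2, O, Pow(Add(-12, O), -1)) (Function('s')(O) = Mul(Add(O, O), Pow(Add(-12, O), -1)) = Mul(Mul(2, O), Pow(Add(-12, O), -1)) = Mul(2, O, Pow(Add(-12, O), -1)))
Pow(Function('s')(Function('L')(6, 6)), 2) = Pow(Mul(2, Add(6, Pow(6, 2)), Pow(Add(-12, Add(6, Pow(6, 2))), -1)), 2) = Pow(Mul(2, Add(6, 36), Pow(Add(-12, Add(6, 36)), -1)), 2) = Pow(Mul(2, 42, Pow(Add(-12, 42), -1)), 2) = Pow(Mul(2, 42, Pow(30, -1)), 2) = Pow(Mul(2, 42, Rational(1, 30)), 2) = Pow(Rational(14, 5), 2) = Rational(196, 25)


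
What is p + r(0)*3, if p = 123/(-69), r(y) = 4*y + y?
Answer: -41/23 ≈ -1.7826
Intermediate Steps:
r(y) = 5*y
p = -41/23 (p = 123*(-1/69) = -41/23 ≈ -1.7826)
p + r(0)*3 = -41/23 + (5*0)*3 = -41/23 + 0*3 = -41/23 + 0 = -41/23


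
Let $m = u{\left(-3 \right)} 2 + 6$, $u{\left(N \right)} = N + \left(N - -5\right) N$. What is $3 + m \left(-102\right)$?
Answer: $1227$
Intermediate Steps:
$u{\left(N \right)} = N + N \left(5 + N\right)$ ($u{\left(N \right)} = N + \left(N + 5\right) N = N + \left(5 + N\right) N = N + N \left(5 + N\right)$)
$m = -12$ ($m = - 3 \left(6 - 3\right) 2 + 6 = \left(-3\right) 3 \cdot 2 + 6 = \left(-9\right) 2 + 6 = -18 + 6 = -12$)
$3 + m \left(-102\right) = 3 - -1224 = 3 + 1224 = 1227$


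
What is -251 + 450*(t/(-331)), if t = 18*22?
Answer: -261281/331 ≈ -789.37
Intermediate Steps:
t = 396
-251 + 450*(t/(-331)) = -251 + 450*(396/(-331)) = -251 + 450*(396*(-1/331)) = -251 + 450*(-396/331) = -251 - 178200/331 = -261281/331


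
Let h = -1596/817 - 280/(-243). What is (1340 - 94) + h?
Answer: 13011082/10449 ≈ 1245.2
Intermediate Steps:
h = -8372/10449 (h = -1596*1/817 - 280*(-1/243) = -84/43 + 280/243 = -8372/10449 ≈ -0.80122)
(1340 - 94) + h = (1340 - 94) - 8372/10449 = 1246 - 8372/10449 = 13011082/10449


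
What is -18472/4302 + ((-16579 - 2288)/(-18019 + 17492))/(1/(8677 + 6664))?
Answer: 622577662325/1133577 ≈ 5.4922e+5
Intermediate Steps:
-18472/4302 + ((-16579 - 2288)/(-18019 + 17492))/(1/(8677 + 6664)) = -18472*1/4302 + (-18867/(-527))/(1/15341) = -9236/2151 + (-18867*(-1/527))/(1/15341) = -9236/2151 + (18867/527)*15341 = -9236/2151 + 289438647/527 = 622577662325/1133577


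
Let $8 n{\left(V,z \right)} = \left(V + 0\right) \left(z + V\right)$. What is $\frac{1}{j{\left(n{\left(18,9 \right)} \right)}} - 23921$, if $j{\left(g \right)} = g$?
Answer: $- \frac{5812799}{243} \approx -23921.0$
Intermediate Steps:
$n{\left(V,z \right)} = \frac{V \left(V + z\right)}{8}$ ($n{\left(V,z \right)} = \frac{\left(V + 0\right) \left(z + V\right)}{8} = \frac{V \left(V + z\right)}{8}$)
$\frac{1}{j{\left(n{\left(18,9 \right)} \right)}} - 23921 = \frac{1}{\frac{1}{8} \cdot 18 \left(18 + 9\right)} - 23921 = \frac{1}{\frac{1}{8} \cdot 18 \cdot 27} - 23921 = \frac{1}{\frac{243}{4}} - 23921 = \frac{4}{243} - 23921 = - \frac{5812799}{243}$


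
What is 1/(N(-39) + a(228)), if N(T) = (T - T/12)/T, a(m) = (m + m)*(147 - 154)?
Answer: -12/38293 ≈ -0.00031337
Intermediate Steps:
a(m) = -14*m (a(m) = (2*m)*(-7) = -14*m)
N(T) = 11/12 (N(T) = (T - T/12)/T = (11*T/12)/T = 11/12)
1/(N(-39) + a(228)) = 1/(11/12 - 14*228) = 1/(11/12 - 3192) = 1/(-38293/12) = -12/38293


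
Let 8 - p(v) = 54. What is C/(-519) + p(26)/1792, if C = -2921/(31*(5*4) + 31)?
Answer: -105179/6178176 ≈ -0.017024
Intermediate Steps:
p(v) = -46 (p(v) = 8 - 1*54 = 8 - 54 = -46)
C = -2921/651 (C = -2921/(31*20 + 31) = -2921/(620 + 31) = -2921/651 ≈ -4.4869)
C/(-519) + p(26)/1792 = -2921/651/(-519) - 46/1792 = -2921/651*(-1/519) - 46*1/1792 = 2921/337869 - 23/896 = -105179/6178176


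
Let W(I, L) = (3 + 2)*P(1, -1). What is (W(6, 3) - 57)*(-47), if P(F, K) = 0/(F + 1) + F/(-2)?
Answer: 5593/2 ≈ 2796.5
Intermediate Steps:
P(F, K) = -F/2 (P(F, K) = 0/(1 + F) + F*(-½) = 0 - F/2 = -F/2)
W(I, L) = -5/2 (W(I, L) = (3 + 2)*(-½*1) = 5*(-½) = -5/2)
(W(6, 3) - 57)*(-47) = (-5/2 - 57)*(-47) = -119/2*(-47) = 5593/2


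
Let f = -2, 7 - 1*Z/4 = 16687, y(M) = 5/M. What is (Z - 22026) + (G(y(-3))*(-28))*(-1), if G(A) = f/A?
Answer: -443562/5 ≈ -88712.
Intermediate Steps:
Z = -66720 (Z = 28 - 4*16687 = 28 - 66748 = -66720)
G(A) = -2/A
(Z - 22026) + (G(y(-3))*(-28))*(-1) = (-66720 - 22026) + (-2/(5/(-3))*(-28))*(-1) = -88746 + (-2/(5*(-⅓))*(-28))*(-1) = -88746 + (-2/(-5/3)*(-28))*(-1) = -88746 + (-2*(-⅗)*(-28))*(-1) = -88746 + ((6/5)*(-28))*(-1) = -88746 - 168/5*(-1) = -88746 + 168/5 = -443562/5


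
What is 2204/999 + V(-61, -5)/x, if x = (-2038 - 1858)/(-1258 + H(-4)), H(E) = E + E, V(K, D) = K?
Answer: -34280995/1946052 ≈ -17.616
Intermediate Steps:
H(E) = 2*E
x = 1948/633 (x = (-2038 - 1858)/(-1258 + 2*(-4)) = -3896/(-1258 - 8) = -3896/(-1266) = -3896*(-1/1266) = 1948/633 ≈ 3.0774)
2204/999 + V(-61, -5)/x = 2204/999 - 61/1948/633 = 2204*(1/999) - 61*633/1948 = 2204/999 - 38613/1948 = -34280995/1946052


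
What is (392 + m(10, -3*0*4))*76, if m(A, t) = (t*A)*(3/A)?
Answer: 29792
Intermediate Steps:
m(A, t) = 3*t (m(A, t) = (A*t)*(3/A) = 3*t)
(392 + m(10, -3*0*4))*76 = (392 + 3*(-3*0*4))*76 = (392 + 3*(0*4))*76 = (392 + 3*0)*76 = (392 + 0)*76 = 392*76 = 29792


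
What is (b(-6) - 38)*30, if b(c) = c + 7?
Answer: -1110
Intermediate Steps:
b(c) = 7 + c
(b(-6) - 38)*30 = ((7 - 6) - 38)*30 = (1 - 38)*30 = -37*30 = -1110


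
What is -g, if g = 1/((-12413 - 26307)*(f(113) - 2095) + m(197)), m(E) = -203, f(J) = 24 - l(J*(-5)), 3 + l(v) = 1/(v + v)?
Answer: -113/9048217669 ≈ -1.2489e-8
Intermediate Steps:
l(v) = -3 + 1/(2*v) (l(v) = -3 + 1/(v + v) = -3 + 1/(2*v))
f(J) = 27 + 1/(10*J) (f(J) = 24 - (-3 + 1/(2*((J*(-5))))) = 24 - (-3 + 1/(2*((-5*J)))) = 24 - (-3 + (-1/(5*J))/2) = 24 - (-3 - 1/(10*J)) = 24 + (3 + 1/(10*J)) = 27 + 1/(10*J))
g = 113/9048217669 (g = 1/((-12413 - 26307)*((27 + (⅒)/113) - 2095) - 203) = 1/(-38720*((27 + (⅒)*(1/113)) - 2095) - 203) = 1/(-38720*((27 + 1/1130) - 2095) - 203) = 1/(-38720*(30511/1130 - 2095) - 203) = 1/(-38720*(-2336839/1130) - 203) = 1/(9048240608/113 - 203) = 1/(9048217669/113) = 113/9048217669 ≈ 1.2489e-8)
-g = -1*113/9048217669 = -113/9048217669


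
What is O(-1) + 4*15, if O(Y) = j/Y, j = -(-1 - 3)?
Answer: 56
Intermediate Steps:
j = 4 (j = -1*(-4) = 4)
O(Y) = 4/Y
O(-1) + 4*15 = 4/(-1) + 4*15 = 4*(-1) + 60 = -4 + 60 = 56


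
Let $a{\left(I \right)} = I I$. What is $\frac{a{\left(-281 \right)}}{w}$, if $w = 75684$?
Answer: $\frac{78961}{75684} \approx 1.0433$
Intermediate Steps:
$a{\left(I \right)} = I^{2}$
$\frac{a{\left(-281 \right)}}{w} = \frac{\left(-281\right)^{2}}{75684} = 78961 \cdot \frac{1}{75684} = \frac{78961}{75684}$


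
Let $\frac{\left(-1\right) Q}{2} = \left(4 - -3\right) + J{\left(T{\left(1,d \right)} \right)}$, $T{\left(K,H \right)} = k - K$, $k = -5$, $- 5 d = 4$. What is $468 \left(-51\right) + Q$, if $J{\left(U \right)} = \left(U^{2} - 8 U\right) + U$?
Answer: $-24038$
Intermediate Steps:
$d = - \frac{4}{5}$ ($d = \left(- \frac{1}{5}\right) 4 = - \frac{4}{5} \approx -0.8$)
$T{\left(K,H \right)} = -5 - K$
$J{\left(U \right)} = U^{2} - 7 U$
$Q = -170$ ($Q = - 2 \left(\left(4 - -3\right) + \left(-5 - 1\right) \left(-7 - 6\right)\right) = - 2 \left(\left(4 + 3\right) + \left(-5 - 1\right) \left(-7 - 6\right)\right) = - 2 \left(7 - 6 \left(-7 - 6\right)\right) = - 2 \left(7 - -78\right) = - 2 \left(7 + 78\right) = \left(-2\right) 85 = -170$)
$468 \left(-51\right) + Q = 468 \left(-51\right) - 170 = -23868 - 170 = -24038$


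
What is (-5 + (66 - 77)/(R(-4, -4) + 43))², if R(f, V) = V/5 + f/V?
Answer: 1288225/46656 ≈ 27.611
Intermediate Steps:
R(f, V) = V/5 + f/V (R(f, V) = V*(⅕) + f/V = V/5 + f/V)
(-5 + (66 - 77)/(R(-4, -4) + 43))² = (-5 + (66 - 77)/(((⅕)*(-4) - 4/(-4)) + 43))² = (-5 - 11/((-⅘ - 4*(-¼)) + 43))² = (-5 - 11/((-⅘ + 1) + 43))² = (-5 - 11/(⅕ + 43))² = (-5 - 11/216/5)² = (-5 - 11*5/216)² = (-5 - 55/216)² = (-1135/216)² = 1288225/46656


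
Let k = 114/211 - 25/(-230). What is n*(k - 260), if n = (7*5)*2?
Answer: -88104135/4853 ≈ -18155.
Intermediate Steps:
n = 70 (n = 35*2 = 70)
k = 6299/9706 (k = 114*(1/211) - 25*(-1/230) = 114/211 + 5/46 = 6299/9706 ≈ 0.64898)
n*(k - 260) = 70*(6299/9706 - 260) = 70*(-2517261/9706) = -88104135/4853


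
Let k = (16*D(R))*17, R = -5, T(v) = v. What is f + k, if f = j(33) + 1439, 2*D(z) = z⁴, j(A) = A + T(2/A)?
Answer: 2853578/33 ≈ 86472.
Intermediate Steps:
j(A) = A + 2/A
D(z) = z⁴/2
k = 85000 (k = (16*((½)*(-5)⁴))*17 = (16*((½)*625))*17 = (16*(625/2))*17 = 5000*17 = 85000)
f = 48578/33 (f = (33 + 2/33) + 1439 = 1091/33 + 1439 = 48578/33 ≈ 1472.1)
f + k = 48578/33 + 85000 = 2853578/33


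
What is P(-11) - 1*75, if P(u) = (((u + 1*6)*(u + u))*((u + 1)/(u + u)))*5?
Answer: 175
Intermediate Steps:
P(u) = 5*(1 + u)*(6 + u) (P(u) = (((u + 6)*(2*u))*((1 + u)/((2*u))))*5 = (((6 + u)*(2*u))*((1 + u)*(1/(2*u))))*5 = ((2*u*(6 + u))*((1 + u)/(2*u)))*5 = ((1 + u)*(6 + u))*5 = 5*(1 + u)*(6 + u))
P(-11) - 1*75 = (30 + 5*(-11)**2 + 35*(-11)) - 1*75 = (30 + 5*121 - 385) - 75 = (30 + 605 - 385) - 75 = 250 - 75 = 175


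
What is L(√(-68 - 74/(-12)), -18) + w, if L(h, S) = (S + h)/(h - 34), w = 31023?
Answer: 226689104/7307 - 16*I*√2226/7307 ≈ 31024.0 - 0.10331*I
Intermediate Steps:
L(h, S) = (S + h)/(-34 + h)
L(√(-68 - 74/(-12)), -18) + w = (-18 + √(-68 - 74/(-12)))/(-34 + √(-68 - 74/(-12))) + 31023 = (-18 + √(-68 - 74*(-1/12)))/(-34 + √(-68 - 74*(-1/12))) + 31023 = (-18 + √(-68 + 37/6))/(-34 + √(-68 + 37/6)) + 31023 = (-18 + √(-371/6))/(-34 + √(-371/6)) + 31023 = (-18 + I*√2226/6)/(-34 + I*√2226/6) + 31023 = 31023 + (-18 + I*√2226/6)/(-34 + I*√2226/6)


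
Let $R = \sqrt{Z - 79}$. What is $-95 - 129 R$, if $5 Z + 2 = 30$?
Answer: $-95 - \frac{129 i \sqrt{1835}}{5} \approx -95.0 - 1105.2 i$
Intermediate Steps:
$Z = \frac{28}{5}$ ($Z = - \frac{2}{5} + \frac{1}{5} \cdot 30 = - \frac{2}{5} + 6 = \frac{28}{5} \approx 5.6$)
$R = \frac{i \sqrt{1835}}{5}$ ($R = \sqrt{\frac{28}{5} - 79} = \sqrt{- \frac{367}{5}} = \frac{i \sqrt{1835}}{5} \approx 8.5674 i$)
$-95 - 129 R = -95 - 129 \frac{i \sqrt{1835}}{5} = -95 - \frac{129 i \sqrt{1835}}{5}$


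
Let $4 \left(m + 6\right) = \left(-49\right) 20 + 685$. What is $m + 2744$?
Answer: $\frac{10657}{4} \approx 2664.3$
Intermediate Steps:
$m = - \frac{319}{4}$ ($m = -6 + \frac{\left(-49\right) 20 + 685}{4} = -6 + \frac{-980 + 685}{4} = -6 + \frac{1}{4} \left(-295\right) = -6 - \frac{295}{4} = - \frac{319}{4} \approx -79.75$)
$m + 2744 = - \frac{319}{4} + 2744 = \frac{10657}{4}$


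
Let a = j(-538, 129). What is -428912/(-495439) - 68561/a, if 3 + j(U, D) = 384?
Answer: -33804377807/188762259 ≈ -179.08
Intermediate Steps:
j(U, D) = 381 (j(U, D) = -3 + 384 = 381)
a = 381
-428912/(-495439) - 68561/a = -428912/(-495439) - 68561/381 = -428912*(-1/495439) - 68561*1/381 = 428912/495439 - 68561/381 = -33804377807/188762259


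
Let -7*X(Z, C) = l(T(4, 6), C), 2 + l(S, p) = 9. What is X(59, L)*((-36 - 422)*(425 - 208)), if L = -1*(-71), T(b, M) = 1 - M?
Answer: 99386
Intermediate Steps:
l(S, p) = 7 (l(S, p) = -2 + 9 = 7)
L = 71
X(Z, C) = -1 (X(Z, C) = -⅐*7 = -1)
X(59, L)*((-36 - 422)*(425 - 208)) = -(-36 - 422)*(425 - 208) = -(-458)*217 = -1*(-99386) = 99386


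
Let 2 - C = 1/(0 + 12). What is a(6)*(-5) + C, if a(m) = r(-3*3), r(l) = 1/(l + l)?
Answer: 79/36 ≈ 2.1944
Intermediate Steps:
r(l) = 1/(2*l)
C = 23/12 (C = 2 - 1/(0 + 12) = 2 - 1/12 = 23/12 ≈ 1.9167)
a(m) = -1/18 (a(m) = 1/(2*((-3*3))) = (1/2)/(-9) = (1/2)*(-1/9) = -1/18)
a(6)*(-5) + C = -1/18*(-5) + 23/12 = 5/18 + 23/12 = 79/36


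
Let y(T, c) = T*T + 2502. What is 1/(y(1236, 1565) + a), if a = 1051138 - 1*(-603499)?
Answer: 1/3184835 ≈ 3.1399e-7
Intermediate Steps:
a = 1654637 (a = 1051138 + 603499 = 1654637)
y(T, c) = 2502 + T² (y(T, c) = T² + 2502 = 2502 + T²)
1/(y(1236, 1565) + a) = 1/((2502 + 1236²) + 1654637) = 1/((2502 + 1527696) + 1654637) = 1/(1530198 + 1654637) = 1/3184835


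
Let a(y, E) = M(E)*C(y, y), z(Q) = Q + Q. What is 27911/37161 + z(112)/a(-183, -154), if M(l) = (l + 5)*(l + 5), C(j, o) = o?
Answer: 37796004083/50325693021 ≈ 0.75103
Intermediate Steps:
z(Q) = 2*Q
M(l) = (5 + l)**2 (M(l) = (5 + l)*(5 + l) = (5 + l)**2)
a(y, E) = y*(5 + E)**2 (a(y, E) = (5 + E)**2*y = y*(5 + E)**2)
27911/37161 + z(112)/a(-183, -154) = 27911/37161 + (2*112)/((-183*(5 - 154)**2)) = 27911*(1/37161) + 224/((-183*(-149)**2)) = 27911/37161 + 224/((-183*22201)) = 27911/37161 + 224/(-4062783) = 27911/37161 + 224*(-1/4062783) = 27911/37161 - 224/4062783 = 37796004083/50325693021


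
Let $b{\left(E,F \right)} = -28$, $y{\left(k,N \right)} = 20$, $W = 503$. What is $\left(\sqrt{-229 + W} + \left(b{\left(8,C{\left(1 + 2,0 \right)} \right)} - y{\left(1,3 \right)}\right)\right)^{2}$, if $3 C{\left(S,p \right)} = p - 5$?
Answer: $\left(48 - \sqrt{274}\right)^{2} \approx 988.92$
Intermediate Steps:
$C{\left(S,p \right)} = - \frac{5}{3} + \frac{p}{3}$ ($C{\left(S,p \right)} = \frac{p - 5}{3} = \frac{-5 + p}{3} = - \frac{5}{3} + \frac{p}{3}$)
$\left(\sqrt{-229 + W} + \left(b{\left(8,C{\left(1 + 2,0 \right)} \right)} - y{\left(1,3 \right)}\right)\right)^{2} = \left(\sqrt{-229 + 503} - 48\right)^{2} = \left(\sqrt{274} - 48\right)^{2} = \left(-48 + \sqrt{274}\right)^{2}$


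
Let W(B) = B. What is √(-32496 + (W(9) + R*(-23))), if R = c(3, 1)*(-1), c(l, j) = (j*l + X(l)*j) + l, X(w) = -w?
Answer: 3*I*√3602 ≈ 180.05*I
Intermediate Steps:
c(l, j) = l (c(l, j) = (j*l + (-l)*j) + l = (j*l - j*l) + l = 0 + l = l)
R = -3 (R = 3*(-1) = -3)
√(-32496 + (W(9) + R*(-23))) = √(-32496 + (9 - 3*(-23))) = √(-32496 + (9 + 69)) = √(-32496 + 78) = √(-32418) = 3*I*√3602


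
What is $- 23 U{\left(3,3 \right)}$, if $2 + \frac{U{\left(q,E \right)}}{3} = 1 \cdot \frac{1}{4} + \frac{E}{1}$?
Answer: $- \frac{345}{4} \approx -86.25$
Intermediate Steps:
$U{\left(q,E \right)} = - \frac{21}{4} + 3 E$ ($U{\left(q,E \right)} = -6 + 3 \left(1 \cdot \frac{1}{4} + \frac{E}{1}\right) = -6 + 3 \left(1 \cdot \frac{1}{4} + E 1\right) = -6 + 3 \left(\frac{1}{4} + E\right) = -6 + \left(\frac{3}{4} + 3 E\right) = - \frac{21}{4} + 3 E$)
$- 23 U{\left(3,3 \right)} = - 23 \left(- \frac{21}{4} + 3 \cdot 3\right) = - 23 \left(- \frac{21}{4} + 9\right) = \left(-23\right) \frac{15}{4} = - \frac{345}{4}$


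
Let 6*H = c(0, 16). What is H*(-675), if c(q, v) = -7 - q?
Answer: 1575/2 ≈ 787.50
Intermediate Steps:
H = -7/6 (H = (-7 - 1*0)/6 = (-7 + 0)/6 = (⅙)*(-7) = -7/6 ≈ -1.1667)
H*(-675) = -7/6*(-675) = 1575/2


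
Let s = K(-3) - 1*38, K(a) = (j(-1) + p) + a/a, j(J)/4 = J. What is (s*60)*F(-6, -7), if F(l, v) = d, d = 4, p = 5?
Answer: -8640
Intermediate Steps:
j(J) = 4*J
K(a) = 2 (K(a) = (4*(-1) + 5) + a/a = (-4 + 5) + 1 = 1 + 1 = 2)
F(l, v) = 4
s = -36 (s = 2 - 1*38 = 2 - 38 = -36)
(s*60)*F(-6, -7) = -36*60*4 = -2160*4 = -8640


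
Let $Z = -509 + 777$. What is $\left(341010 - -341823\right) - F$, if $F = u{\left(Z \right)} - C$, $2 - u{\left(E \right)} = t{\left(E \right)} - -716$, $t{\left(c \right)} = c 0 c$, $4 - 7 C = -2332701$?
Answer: $\frac{7117534}{7} \approx 1.0168 \cdot 10^{6}$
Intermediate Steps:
$C = \frac{2332705}{7}$ ($C = \frac{4}{7} - -333243 = \frac{4}{7} + 333243 = \frac{2332705}{7} \approx 3.3324 \cdot 10^{5}$)
$t{\left(c \right)} = 0$ ($t{\left(c \right)} = 0 c = 0$)
$Z = 268$
$u{\left(E \right)} = -714$ ($u{\left(E \right)} = 2 - \left(0 - -716\right) = 2 - \left(0 + 716\right) = 2 - 716 = -714$)
$F = - \frac{2337703}{7}$ ($F = -714 - \frac{2332705}{7} = - \frac{2337703}{7} \approx -3.3396 \cdot 10^{5}$)
$\left(341010 - -341823\right) - F = \left(341010 - -341823\right) - - \frac{2337703}{7} = \left(341010 + 341823\right) + \frac{2337703}{7} = 682833 + \frac{2337703}{7} = \frac{7117534}{7}$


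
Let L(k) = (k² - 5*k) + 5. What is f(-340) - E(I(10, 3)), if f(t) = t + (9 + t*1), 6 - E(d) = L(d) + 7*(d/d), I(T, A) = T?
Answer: -615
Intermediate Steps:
L(k) = 5 + k² - 5*k
E(d) = -6 - d² + 5*d (E(d) = 6 - ((5 + d² - 5*d) + 7*(d/d)) = 6 - ((5 + d² - 5*d) + 7*1) = 6 - ((5 + d² - 5*d) + 7) = 6 - (12 + d² - 5*d) = 6 + (-12 - d² + 5*d) = -6 - d² + 5*d)
f(t) = 9 + 2*t (f(t) = t + (9 + t) = 9 + 2*t)
f(-340) - E(I(10, 3)) = (9 + 2*(-340)) - (-6 - 1*10² + 5*10) = (9 - 680) - (-6 - 1*100 + 50) = -671 - (-6 - 100 + 50) = -671 - 1*(-56) = -671 + 56 = -615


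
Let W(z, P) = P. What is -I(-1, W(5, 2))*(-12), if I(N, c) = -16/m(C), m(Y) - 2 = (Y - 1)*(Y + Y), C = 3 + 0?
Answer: -96/7 ≈ -13.714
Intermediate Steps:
C = 3
m(Y) = 2 + 2*Y*(-1 + Y) (m(Y) = 2 + (Y - 1)*(Y + Y) = 2 + (-1 + Y)*(2*Y) = 2 + 2*Y*(-1 + Y))
I(N, c) = -8/7 (I(N, c) = -16/(2 - 2*3 + 2*3²) = -16/(2 - 6 + 2*9) = -16/(2 - 6 + 18) = -16/14 = -16*1/14 = -8/7)
-I(-1, W(5, 2))*(-12) = -1*(-8/7)*(-12) = (8/7)*(-12) = -96/7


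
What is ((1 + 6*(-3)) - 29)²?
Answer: 2116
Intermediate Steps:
((1 + 6*(-3)) - 29)² = ((1 - 18) - 29)² = (-17 - 29)² = (-46)² = 2116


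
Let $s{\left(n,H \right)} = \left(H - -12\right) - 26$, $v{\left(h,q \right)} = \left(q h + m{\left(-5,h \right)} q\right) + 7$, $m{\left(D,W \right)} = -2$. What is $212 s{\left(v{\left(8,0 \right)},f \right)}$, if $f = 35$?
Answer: $4452$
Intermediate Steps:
$v{\left(h,q \right)} = 7 - 2 q + h q$ ($v{\left(h,q \right)} = \left(q h - 2 q\right) + 7 = \left(h q - 2 q\right) + 7 = \left(- 2 q + h q\right) + 7 = 7 - 2 q + h q$)
$s{\left(n,H \right)} = -14 + H$ ($s{\left(n,H \right)} = \left(H + 12\right) - 26 = \left(12 + H\right) - 26 = -14 + H$)
$212 s{\left(v{\left(8,0 \right)},f \right)} = 212 \left(-14 + 35\right) = 212 \cdot 21 = 4452$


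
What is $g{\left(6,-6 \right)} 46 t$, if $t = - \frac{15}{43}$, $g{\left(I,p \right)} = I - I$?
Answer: $0$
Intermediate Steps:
$g{\left(I,p \right)} = 0$
$t = - \frac{15}{43}$ ($t = \left(-15\right) \frac{1}{43} = - \frac{15}{43} \approx -0.34884$)
$g{\left(6,-6 \right)} 46 t = 0 \cdot 46 \left(- \frac{15}{43}\right) = 0 \left(- \frac{15}{43}\right) = 0$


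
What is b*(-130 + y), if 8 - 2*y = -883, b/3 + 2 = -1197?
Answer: -2269707/2 ≈ -1.1349e+6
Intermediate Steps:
b = -3597 (b = -6 + 3*(-1197) = -6 - 3591 = -3597)
y = 891/2 (y = 4 - ½*(-883) = 4 + 883/2 = 891/2 ≈ 445.50)
b*(-130 + y) = -3597*(-130 + 891/2) = -3597*631/2 = -2269707/2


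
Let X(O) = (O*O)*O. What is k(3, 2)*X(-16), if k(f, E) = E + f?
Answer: -20480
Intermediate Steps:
X(O) = O**3 (X(O) = O**2*O = O**3)
k(3, 2)*X(-16) = (2 + 3)*(-16)**3 = 5*(-4096) = -20480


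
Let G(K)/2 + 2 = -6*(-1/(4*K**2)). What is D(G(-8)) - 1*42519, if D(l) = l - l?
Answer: -42519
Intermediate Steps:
G(K) = -4 + 3/K**2 (G(K) = -4 + 2*(-6*(-1/(4*K**2))) = -4 + 2*(-(-3)/(2*K**2)) = -4 + 2*(3/(2*K**2)) = -4 + 3/K**2)
D(l) = 0
D(G(-8)) - 1*42519 = 0 - 1*42519 = 0 - 42519 = -42519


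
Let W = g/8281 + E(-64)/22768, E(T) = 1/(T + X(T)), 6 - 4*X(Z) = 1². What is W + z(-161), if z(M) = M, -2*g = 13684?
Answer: -1914565869717/11830998452 ≈ -161.83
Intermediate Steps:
g = -6842 (g = -½*13684 = -6842)
X(Z) = 5/4 (X(Z) = 3/2 - ¼*1² = 3/2 - ¼*1 = 3/2 - ¼ = 5/4)
E(T) = 1/(5/4 + T) (E(T) = 1/(T + 5/4) = 1/(5/4 + T))
W = -9775118945/11830998452 (W = -6842/8281 + (4/(5 + 4*(-64)))/22768 = -6842*1/8281 + (4/(5 - 256))*(1/22768) = -6842/8281 + (4/(-251))*(1/22768) = -6842/8281 + (4*(-1/251))*(1/22768) = -6842/8281 - 4/251*1/22768 = -6842/8281 - 1/1428692 = -9775118945/11830998452 ≈ -0.82623)
W + z(-161) = -9775118945/11830998452 - 161 = -1914565869717/11830998452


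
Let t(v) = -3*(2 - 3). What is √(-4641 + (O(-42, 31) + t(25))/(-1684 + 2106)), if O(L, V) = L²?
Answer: 3*I*√91749130/422 ≈ 68.094*I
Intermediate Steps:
t(v) = 3 (t(v) = -3*(-1) = 3)
√(-4641 + (O(-42, 31) + t(25))/(-1684 + 2106)) = √(-4641 + ((-42)² + 3)/(-1684 + 2106)) = √(-4641 + (1764 + 3)/422) = √(-4641 + 1767*(1/422)) = √(-4641 + 1767/422) = √(-1956735/422) = 3*I*√91749130/422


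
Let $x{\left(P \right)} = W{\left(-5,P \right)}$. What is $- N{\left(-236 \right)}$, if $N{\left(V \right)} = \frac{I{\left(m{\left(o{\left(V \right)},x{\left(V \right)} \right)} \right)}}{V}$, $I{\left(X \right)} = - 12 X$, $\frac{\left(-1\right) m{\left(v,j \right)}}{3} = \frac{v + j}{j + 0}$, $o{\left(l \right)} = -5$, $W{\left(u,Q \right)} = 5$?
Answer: $0$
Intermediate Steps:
$x{\left(P \right)} = 5$
$m{\left(v,j \right)} = - \frac{3 \left(j + v\right)}{j}$ ($m{\left(v,j \right)} = - 3 \frac{v + j}{j + 0} = - 3 \frac{j + v}{j} = - \frac{3 \left(j + v\right)}{j}$)
$N{\left(V \right)} = 0$ ($N{\left(V \right)} = \frac{\left(-12\right) \left(-3 - - \frac{15}{5}\right)}{V} = \frac{\left(-12\right) \left(-3 - \left(-15\right) \frac{1}{5}\right)}{V} = \frac{\left(-12\right) \left(-3 + 3\right)}{V} = \frac{\left(-12\right) 0}{V} = \frac{0}{V} = 0$)
$- N{\left(-236 \right)} = \left(-1\right) 0 = 0$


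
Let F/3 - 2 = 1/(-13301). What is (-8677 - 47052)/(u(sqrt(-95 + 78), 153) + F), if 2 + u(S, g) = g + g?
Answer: -741251429/4123307 ≈ -179.77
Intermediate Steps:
u(S, g) = -2 + 2*g (u(S, g) = -2 + (g + g) = -2 + 2*g)
F = 79803/13301 (F = 6 + 3/(-13301) = 6 + 3*(-1/13301) = 6 - 3/13301 = 79803/13301 ≈ 5.9998)
(-8677 - 47052)/(u(sqrt(-95 + 78), 153) + F) = (-8677 - 47052)/((-2 + 2*153) + 79803/13301) = -55729/((-2 + 306) + 79803/13301) = -55729/(304 + 79803/13301) = -55729/4123307/13301 = -55729*13301/4123307 = -741251429/4123307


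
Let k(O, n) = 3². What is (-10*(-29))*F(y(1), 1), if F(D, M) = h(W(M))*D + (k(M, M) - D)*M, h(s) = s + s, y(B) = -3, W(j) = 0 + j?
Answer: 1740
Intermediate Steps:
W(j) = j
k(O, n) = 9
h(s) = 2*s
F(D, M) = M*(9 - D) + 2*D*M (F(D, M) = (2*M)*D + (9 - D)*M = 2*D*M + M*(9 - D) = M*(9 - D) + 2*D*M)
(-10*(-29))*F(y(1), 1) = (-10*(-29))*(1*(9 - 3)) = 290*(1*6) = 290*6 = 1740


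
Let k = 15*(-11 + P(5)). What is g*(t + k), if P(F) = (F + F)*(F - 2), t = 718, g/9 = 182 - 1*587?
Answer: -3655935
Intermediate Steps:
g = -3645 (g = 9*(182 - 1*587) = 9*(182 - 587) = 9*(-405) = -3645)
P(F) = 2*F*(-2 + F) (P(F) = (2*F)*(-2 + F) = 2*F*(-2 + F))
k = 285 (k = 15*(-11 + 2*5*(-2 + 5)) = 15*(-11 + 2*5*3) = 15*(-11 + 30) = 15*19 = 285)
g*(t + k) = -3645*(718 + 285) = -3645*1003 = -3655935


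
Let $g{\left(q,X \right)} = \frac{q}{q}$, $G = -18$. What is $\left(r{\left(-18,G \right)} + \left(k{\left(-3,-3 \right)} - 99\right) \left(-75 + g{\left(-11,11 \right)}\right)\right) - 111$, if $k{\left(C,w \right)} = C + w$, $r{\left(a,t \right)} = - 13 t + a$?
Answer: $7875$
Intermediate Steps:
$r{\left(a,t \right)} = a - 13 t$
$g{\left(q,X \right)} = 1$
$\left(r{\left(-18,G \right)} + \left(k{\left(-3,-3 \right)} - 99\right) \left(-75 + g{\left(-11,11 \right)}\right)\right) - 111 = \left(\left(-18 - -234\right) + \left(\left(-3 - 3\right) - 99\right) \left(-75 + 1\right)\right) - 111 = \left(\left(-18 + 234\right) + \left(-6 - 99\right) \left(-74\right)\right) - 111 = \left(216 - -7770\right) - 111 = \left(216 + 7770\right) - 111 = 7986 - 111 = 7875$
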